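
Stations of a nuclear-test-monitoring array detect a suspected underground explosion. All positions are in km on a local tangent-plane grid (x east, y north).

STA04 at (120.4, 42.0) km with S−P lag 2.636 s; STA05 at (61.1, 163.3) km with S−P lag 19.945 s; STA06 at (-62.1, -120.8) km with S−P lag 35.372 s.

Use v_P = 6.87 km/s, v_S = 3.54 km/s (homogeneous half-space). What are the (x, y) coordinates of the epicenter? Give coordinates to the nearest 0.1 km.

Distance from S−P lag: d = Δt · v_P v_S / (v_P − v_S) = Δt · (6.87·3.54)/(6.87−3.54) ≈ 7.3032·Δt.
So d_STA04 = 19.25, d_STA05 = 145.66, d_STA06 = 258.33 km.
Circle about each station: (x − 120.4)² + (y − 42.0)² = 19.25²; (x − 61.1)² + (y − 163.3)² = 145.66²; (x + 62.1)² + (y + 120.8)² = 258.33².
Subtracting the STA04 equation from the STA05 and STA06 equations removes the quadratic terms:
-118.6 x + 242.6 y = -6706.33
-365.0 x − 325.6 y = -64174.94
Solving the 2×2 system: x ≈ 139.6, y ≈ 40.6 km.

x ≈ 139.6 km, y ≈ 40.6 km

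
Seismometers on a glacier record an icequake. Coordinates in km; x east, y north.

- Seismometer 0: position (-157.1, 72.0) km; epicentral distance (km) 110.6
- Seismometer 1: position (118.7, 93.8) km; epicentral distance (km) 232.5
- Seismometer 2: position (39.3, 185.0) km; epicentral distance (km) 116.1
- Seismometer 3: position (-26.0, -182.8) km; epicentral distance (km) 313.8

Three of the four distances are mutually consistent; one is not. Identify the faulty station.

Seismometer 1

Solve using three stations at a time. Using Seismometer 0, Seismometer 2, Seismometer 3 (subtract circle equations pairwise → linear system) gives (x, y) ≈ (-62.3, 128.9).
Distances from that point to each station vs reported:
  Seismometer 0: calculated 110.6 vs reported 110.6 → residual 0.0 km
  Seismometer 1: calculated 184.4 vs reported 232.5 → residual 48.1 km
  Seismometer 2: calculated 116.1 vs reported 116.1 → residual 0.0 km
  Seismometer 3: calculated 313.8 vs reported 313.8 → residual 0.0 km
Seismometer 0, Seismometer 2, Seismometer 3 are mutually consistent (residuals ≈ 0); Seismometer 1 is off by 48.1 km.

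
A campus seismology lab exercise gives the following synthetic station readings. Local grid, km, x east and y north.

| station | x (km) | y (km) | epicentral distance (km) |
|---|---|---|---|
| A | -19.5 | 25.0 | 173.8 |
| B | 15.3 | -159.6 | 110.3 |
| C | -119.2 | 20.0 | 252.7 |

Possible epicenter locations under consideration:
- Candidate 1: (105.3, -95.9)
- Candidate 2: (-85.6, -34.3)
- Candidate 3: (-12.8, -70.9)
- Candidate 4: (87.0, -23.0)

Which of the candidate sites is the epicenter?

Candidate 1

For each candidate, compare |candidate − station| to the reported distance:
Candidate 1: residuals A 0.0, B 0.0, C 0.0 → max 0.0 km
Candidate 2: residuals A 85.0, B 50.6, C 188.8 → max 188.8 km
Candidate 3: residuals A 77.7, B 17.3, C 112.8 → max 112.8 km
Candidate 4: residuals A 57.0, B 44.0, C 42.1 → max 57.0 km
Only Candidate 1 has all residuals ≈ 0.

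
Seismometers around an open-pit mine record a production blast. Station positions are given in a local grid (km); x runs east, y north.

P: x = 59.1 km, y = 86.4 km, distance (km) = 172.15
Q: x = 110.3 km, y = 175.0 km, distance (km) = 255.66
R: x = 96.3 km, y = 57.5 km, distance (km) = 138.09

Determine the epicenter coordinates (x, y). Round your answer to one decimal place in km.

Circle about each station: (x − 59.1)² + (y − 86.4)² = 172.15²; (x − 110.3)² + (y − 175.0)² = 255.66²; (x − 96.3)² + (y − 57.5)² = 138.09².
Subtracting the P equation from the Q and R equations removes the quadratic terms:
102.4 x + 177.2 y = -3893.09
74.4 x − 57.8 y = 12188.94
Solving the 2×2 system: x ≈ 101.3, y ≈ -80.5 km.

(101.3, -80.5)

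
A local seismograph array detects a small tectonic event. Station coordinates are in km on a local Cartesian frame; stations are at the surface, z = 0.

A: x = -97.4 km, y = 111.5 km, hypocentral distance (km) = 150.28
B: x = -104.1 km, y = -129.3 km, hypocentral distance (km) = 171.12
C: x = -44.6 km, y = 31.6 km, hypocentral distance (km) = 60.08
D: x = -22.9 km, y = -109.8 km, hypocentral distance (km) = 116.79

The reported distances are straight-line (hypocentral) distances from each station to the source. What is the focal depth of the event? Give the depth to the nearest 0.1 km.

Each station gives a sphere (x−x_i)² + (y−y_i)² + z² = d_i² (stations at z=0).
Subtracting the A sphere from B and C: z² cancels, leaving linear equations in x and y:
-13.4 x − 481.6 y = -1061.69
105.6 x − 159.8 y = 43.18
Solving: x ≈ 3.594, y ≈ 2.105 km (keep extra digits for the depth step; rounded: 3.6, 2.1).
Then from the A sphere: z² = 150.28² − (x + 97.4)² − (y − 111.5)² with x = 3.594, y = 2.105, so z ≈ 20.421 ≈ 20.4 km.

z ≈ 20.4 km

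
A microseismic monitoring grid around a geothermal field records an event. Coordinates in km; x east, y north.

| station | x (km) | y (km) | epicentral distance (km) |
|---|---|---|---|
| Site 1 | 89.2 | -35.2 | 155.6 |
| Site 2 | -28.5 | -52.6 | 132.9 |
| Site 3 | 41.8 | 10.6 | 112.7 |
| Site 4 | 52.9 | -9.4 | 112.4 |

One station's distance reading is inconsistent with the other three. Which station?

Solve using three stations at a time. Using Site 1, Site 2, Site 4 (subtract circle equations pairwise → linear system) gives (x, y) ≈ (-15.8, 79.9).
Distances from that point to each station vs reported:
  Site 1: calculated 155.8 vs reported 155.6 → residual 0.2 km
  Site 2: calculated 133.1 vs reported 132.9 → residual 0.2 km
  Site 3: calculated 90.1 vs reported 112.7 → residual 22.6 km
  Site 4: calculated 112.7 vs reported 112.4 → residual 0.3 km
Site 1, Site 2, Site 4 are mutually consistent (residuals ≈ 0); Site 3 is off by 22.6 km.

Site 3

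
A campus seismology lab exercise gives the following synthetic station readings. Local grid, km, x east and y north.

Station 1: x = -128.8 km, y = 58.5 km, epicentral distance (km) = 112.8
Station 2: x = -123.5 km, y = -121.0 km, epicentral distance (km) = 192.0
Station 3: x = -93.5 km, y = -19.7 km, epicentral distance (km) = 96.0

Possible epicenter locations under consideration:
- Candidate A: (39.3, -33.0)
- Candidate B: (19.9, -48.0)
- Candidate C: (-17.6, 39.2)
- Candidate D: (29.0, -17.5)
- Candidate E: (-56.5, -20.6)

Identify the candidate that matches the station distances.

For each candidate, compare |candidate − station| to the reported distance:
Candidate A: residuals Station 1 78.6, Station 2 6.9, Station 3 37.5 → max 78.6 km
Candidate B: residuals Station 1 70.1, Station 2 31.1, Station 3 20.9 → max 70.1 km
Candidate C: residuals Station 1 0.1, Station 2 0.0, Station 3 0.1 → max 0.1 km
Candidate D: residuals Station 1 62.3, Station 2 7.7, Station 3 26.5 → max 62.3 km
Candidate E: residuals Station 1 5.6, Station 2 71.3, Station 3 59.0 → max 71.3 km
Only Candidate C has all residuals ≈ 0.

Candidate C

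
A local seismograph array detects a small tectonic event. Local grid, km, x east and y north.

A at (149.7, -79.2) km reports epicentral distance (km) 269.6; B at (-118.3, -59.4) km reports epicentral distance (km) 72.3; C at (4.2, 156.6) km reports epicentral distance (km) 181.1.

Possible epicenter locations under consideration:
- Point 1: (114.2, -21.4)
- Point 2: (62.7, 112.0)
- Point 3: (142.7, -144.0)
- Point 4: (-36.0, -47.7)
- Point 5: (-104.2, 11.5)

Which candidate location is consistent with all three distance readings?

Point 5

For each candidate, compare |candidate − station| to the reported distance:
Point 1: residuals A 201.8, B 163.3, C 28.1 → max 201.8 km
Point 2: residuals A 59.5, B 177.0, C 107.5 → max 177.0 km
Point 3: residuals A 204.4, B 202.1, C 149.9 → max 204.4 km
Point 4: residuals A 81.2, B 10.8, C 27.1 → max 81.2 km
Point 5: residuals A 0.0, B 0.0, C 0.0 → max 0.0 km
Only Point 5 has all residuals ≈ 0.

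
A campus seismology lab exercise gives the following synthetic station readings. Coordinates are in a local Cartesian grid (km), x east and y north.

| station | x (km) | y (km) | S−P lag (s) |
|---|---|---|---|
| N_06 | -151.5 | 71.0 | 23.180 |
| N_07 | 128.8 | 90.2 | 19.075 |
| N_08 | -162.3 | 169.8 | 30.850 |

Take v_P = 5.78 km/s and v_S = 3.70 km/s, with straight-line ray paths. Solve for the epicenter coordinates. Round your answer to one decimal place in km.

32.4 km east, -80.6 km north

Distance from S−P lag: d = Δt · v_P v_S / (v_P − v_S) = Δt · (5.78·3.70)/(5.78−3.70) ≈ 10.2817·Δt.
So d_N_06 = 238.33, d_N_07 = 196.12, d_N_08 = 317.19 km.
Circle about each station: (x + 151.5)² + (y − 71.0)² = 238.33²; (x − 128.8)² + (y − 90.2)² = 196.12²; (x + 162.3)² + (y − 169.8)² = 317.19².
Subtracting pairs of circle equations eliminates x²+y² and gives linear equations (the radical axes):
560.6 x + 38.4 y = 15070.36
-21.6 x + 197.6 y = -16628.23
Solving the 2×2 system: x ≈ 32.4, y ≈ -80.6 km.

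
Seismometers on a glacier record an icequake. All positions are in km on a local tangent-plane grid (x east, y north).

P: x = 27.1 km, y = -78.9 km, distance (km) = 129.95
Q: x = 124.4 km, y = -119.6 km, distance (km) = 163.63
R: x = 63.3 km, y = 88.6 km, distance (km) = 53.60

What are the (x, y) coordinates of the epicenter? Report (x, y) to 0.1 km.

x ≈ 82.6 km, y ≈ 38.6 km

Circle about each station: (x − 27.1)² + (y + 78.9)² = 129.95²; (x − 124.4)² + (y + 119.6)² = 163.63²; (x − 63.3)² + (y − 88.6)² = 53.60².
Subtracting pairs of circle equations eliminates x²+y² and gives linear equations (the radical axes):
194.6 x − 81.4 y = 12932.13
72.4 x + 335.0 y = 18911.27
Solving the 2×2 system: x ≈ 82.6, y ≈ 38.6 km.
Check against P (with the unrounded x, y): √((x − 27.1)²+(y + 78.9)²) = 129.95 ≈ 129.95 km. ✓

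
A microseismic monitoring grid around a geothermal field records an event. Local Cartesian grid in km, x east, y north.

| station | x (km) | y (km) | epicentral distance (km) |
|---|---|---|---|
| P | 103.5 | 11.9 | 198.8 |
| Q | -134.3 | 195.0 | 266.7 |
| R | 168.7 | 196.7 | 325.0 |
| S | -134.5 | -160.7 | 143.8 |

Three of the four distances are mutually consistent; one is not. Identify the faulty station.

P

Solve using three stations at a time. Using Q, R, S (subtract circle equations pairwise → linear system) gives (x, y) ≈ (-38.3, -53.8).
Distances from that point to each station vs reported:
  P: calculated 156.3 vs reported 198.8 → residual 42.5 km
  Q: calculated 266.7 vs reported 266.7 → residual 0.0 km
  R: calculated 325.0 vs reported 325.0 → residual 0.0 km
  S: calculated 143.8 vs reported 143.8 → residual 0.0 km
Q, R, S are mutually consistent (residuals ≈ 0); P is off by 42.5 km.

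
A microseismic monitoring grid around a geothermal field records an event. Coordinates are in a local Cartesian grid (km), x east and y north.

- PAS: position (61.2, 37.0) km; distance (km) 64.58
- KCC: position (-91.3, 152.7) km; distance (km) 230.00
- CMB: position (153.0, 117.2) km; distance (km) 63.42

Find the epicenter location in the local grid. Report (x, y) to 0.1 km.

Circle about each station: (x − 61.2)² + (y − 37.0)² = 64.58²; (x + 91.3)² + (y − 152.7)² = 230.00²; (x − 153.0)² + (y − 117.2)² = 63.42².
Subtracting pairs of circle equations eliminates x²+y² and gives linear equations (the radical axes):
-305.0 x + 231.4 y = -22190.88
183.6 x + 160.4 y = 32178.88
Solving the 2×2 system: x ≈ 120.4, y ≈ 62.8 km.

x ≈ 120.4 km, y ≈ 62.8 km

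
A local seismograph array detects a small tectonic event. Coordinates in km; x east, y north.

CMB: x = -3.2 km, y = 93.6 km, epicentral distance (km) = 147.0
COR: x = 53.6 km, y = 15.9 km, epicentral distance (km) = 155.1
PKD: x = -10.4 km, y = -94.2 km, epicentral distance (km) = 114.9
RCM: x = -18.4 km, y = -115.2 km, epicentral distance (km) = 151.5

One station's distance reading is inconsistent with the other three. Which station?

RCM

Solve using three stations at a time. Using CMB, COR, PKD (subtract circle equations pairwise → linear system) gives (x, y) ≈ (-97.5, -19.2).
Distances from that point to each station vs reported:
  CMB: calculated 147.0 vs reported 147.0 → residual 0.0 km
  COR: calculated 155.1 vs reported 155.1 → residual 0.0 km
  PKD: calculated 114.9 vs reported 114.9 → residual 0.0 km
  RCM: calculated 124.4 vs reported 151.5 → residual 27.1 km
CMB, COR, PKD are mutually consistent (residuals ≈ 0); RCM is off by 27.1 km.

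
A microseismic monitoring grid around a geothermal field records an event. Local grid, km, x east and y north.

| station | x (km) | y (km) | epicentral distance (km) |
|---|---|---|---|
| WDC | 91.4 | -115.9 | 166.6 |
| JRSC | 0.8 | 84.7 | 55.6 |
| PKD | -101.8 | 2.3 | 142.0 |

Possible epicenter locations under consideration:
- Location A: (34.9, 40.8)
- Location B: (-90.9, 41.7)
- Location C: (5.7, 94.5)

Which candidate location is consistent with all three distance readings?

Location A

For each candidate, compare |candidate − station| to the reported distance:
Location A: residuals WDC 0.0, JRSC 0.0, PKD 0.0 → max 0.0 km
Location B: residuals WDC 74.4, JRSC 45.7, PKD 101.1 → max 101.1 km
Location C: residuals WDC 60.6, JRSC 44.6, PKD 0.4 → max 60.6 km
Only Location A has all residuals ≈ 0.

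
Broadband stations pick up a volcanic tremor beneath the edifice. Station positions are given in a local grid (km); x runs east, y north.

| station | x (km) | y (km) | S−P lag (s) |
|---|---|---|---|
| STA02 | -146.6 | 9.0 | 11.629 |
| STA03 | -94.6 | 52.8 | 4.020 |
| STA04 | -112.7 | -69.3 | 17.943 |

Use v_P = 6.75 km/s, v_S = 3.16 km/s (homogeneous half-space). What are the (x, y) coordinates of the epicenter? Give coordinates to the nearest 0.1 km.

Distance from S−P lag: d = Δt · v_P v_S / (v_P − v_S) = Δt · (6.75·3.16)/(6.75−3.16) ≈ 5.9415·Δt.
So d_STA02 = 69.09, d_STA03 = 23.88, d_STA04 = 106.61 km.
Circle about each station: (x + 146.6)² + (y − 9.0)² = 69.09²; (x + 94.6)² + (y − 52.8)² = 23.88²; (x + 112.7)² + (y + 69.3)² = 106.61².
Subtracting pairs of circle equations eliminates x²+y² and gives linear equations (the radical axes):
104.0 x + 87.6 y = -5632.39
67.8 x − 156.6 y = -10661.04
Solving the 2×2 system: x ≈ -81.7, y ≈ 32.7 km.

(-81.7, 32.7)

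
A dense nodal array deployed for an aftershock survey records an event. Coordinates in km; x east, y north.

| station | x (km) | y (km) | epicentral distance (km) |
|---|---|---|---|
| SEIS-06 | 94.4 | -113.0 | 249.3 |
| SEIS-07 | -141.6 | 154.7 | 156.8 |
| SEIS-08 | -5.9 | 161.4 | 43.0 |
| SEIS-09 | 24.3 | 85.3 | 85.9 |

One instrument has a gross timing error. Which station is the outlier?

SEIS-09

Solve using three stations at a time. Using SEIS-06, SEIS-07, SEIS-08 (subtract circle equations pairwise → linear system) gives (x, y) ≈ (11.8, 122.2).
Distances from that point to each station vs reported:
  SEIS-06: calculated 249.3 vs reported 249.3 → residual 0.0 km
  SEIS-07: calculated 156.8 vs reported 156.8 → residual 0.0 km
  SEIS-08: calculated 43.0 vs reported 43.0 → residual 0.0 km
  SEIS-09: calculated 39.0 vs reported 85.9 → residual 46.9 km
SEIS-06, SEIS-07, SEIS-08 are mutually consistent (residuals ≈ 0); SEIS-09 is off by 46.9 km.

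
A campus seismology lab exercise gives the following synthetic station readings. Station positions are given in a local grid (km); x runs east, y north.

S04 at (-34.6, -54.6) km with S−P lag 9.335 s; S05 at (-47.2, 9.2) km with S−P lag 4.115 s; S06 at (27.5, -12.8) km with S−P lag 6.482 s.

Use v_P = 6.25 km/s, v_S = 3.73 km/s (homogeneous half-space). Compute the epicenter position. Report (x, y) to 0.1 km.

Distance from S−P lag: d = Δt · v_P v_S / (v_P − v_S) = Δt · (6.25·3.73)/(6.25−3.73) ≈ 9.2510·Δt.
So d_S04 = 86.36, d_S05 = 38.07, d_S06 = 59.96 km.
Circle about each station: (x + 34.6)² + (y + 54.6)² = 86.36²; (x + 47.2)² + (y − 9.2)² = 38.07²; (x − 27.5)² + (y + 12.8)² = 59.96².
Subtracting pairs of circle equations eliminates x²+y² and gives linear equations (the radical axes):
-25.2 x + 127.6 y = 4142.88
124.2 x + 83.6 y = 604.62
Solving the 2×2 system: x ≈ -15.0, y ≈ 29.5 km.
Check against S04 (with the unrounded x, y): √((x + 34.6)²+(y + 54.6)²) = 86.36 ≈ 86.36 km. ✓

x ≈ -15.0 km, y ≈ 29.5 km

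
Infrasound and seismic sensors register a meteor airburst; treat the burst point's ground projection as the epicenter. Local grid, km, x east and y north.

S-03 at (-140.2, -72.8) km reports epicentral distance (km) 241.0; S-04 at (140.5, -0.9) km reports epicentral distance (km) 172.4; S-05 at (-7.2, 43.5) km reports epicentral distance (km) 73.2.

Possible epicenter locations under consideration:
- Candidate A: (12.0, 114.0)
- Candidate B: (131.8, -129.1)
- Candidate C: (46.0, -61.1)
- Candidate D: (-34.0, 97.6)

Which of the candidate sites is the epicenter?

For each candidate, compare |candidate − station| to the reported distance:
Candidate A: residuals S-03 0.0, S-04 0.0, S-05 0.1 → max 0.1 km
Candidate B: residuals S-03 36.8, S-04 43.9, S-05 148.4 → max 148.4 km
Candidate C: residuals S-03 54.4, S-04 60.4, S-05 44.2 → max 60.4 km
Candidate D: residuals S-03 40.2, S-04 28.0, S-05 12.8 → max 40.2 km
Only Candidate A has all residuals ≈ 0.

Candidate A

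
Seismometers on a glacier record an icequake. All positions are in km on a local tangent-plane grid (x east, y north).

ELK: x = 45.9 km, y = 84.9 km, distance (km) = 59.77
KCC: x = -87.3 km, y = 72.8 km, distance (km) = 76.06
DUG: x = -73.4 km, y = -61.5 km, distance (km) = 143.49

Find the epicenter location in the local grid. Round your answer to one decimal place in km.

x ≈ -11.4 km, y ≈ 67.9 km

Circle about each station: (x − 45.9)² + (y − 84.9)² = 59.77²; (x + 87.3)² + (y − 72.8)² = 76.06²; (x + 73.4)² + (y + 61.5)² = 143.49².
Subtracting the ELK equation from the KCC and DUG equations removes the quadratic terms:
-266.4 x − 24.2 y = 1393.64
-238.6 x − 292.8 y = -17161.94
Solving the 2×2 system: x ≈ -11.4, y ≈ 67.9 km.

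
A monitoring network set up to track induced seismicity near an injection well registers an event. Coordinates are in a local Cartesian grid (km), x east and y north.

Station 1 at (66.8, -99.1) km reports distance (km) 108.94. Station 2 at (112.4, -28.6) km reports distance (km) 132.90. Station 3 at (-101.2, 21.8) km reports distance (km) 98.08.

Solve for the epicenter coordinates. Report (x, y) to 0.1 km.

Circle about each station: (x − 66.8)² + (y + 99.1)² = 108.94²; (x − 112.4)² + (y + 28.6)² = 132.90²; (x + 101.2)² + (y − 21.8)² = 98.08².
Subtracting pairs of circle equations eliminates x²+y² and gives linear equations (the radical axes):
91.2 x + 141.0 y = -6625.82
-336.0 x + 241.8 y = -1318.13
Solving the 2×2 system: x ≈ -20.4, y ≈ -33.8 km.
Check against Station 1 (with the unrounded x, y): √((x − 66.8)²+(y + 99.1)²) = 108.94 ≈ 108.94 km. ✓

(-20.4, -33.8)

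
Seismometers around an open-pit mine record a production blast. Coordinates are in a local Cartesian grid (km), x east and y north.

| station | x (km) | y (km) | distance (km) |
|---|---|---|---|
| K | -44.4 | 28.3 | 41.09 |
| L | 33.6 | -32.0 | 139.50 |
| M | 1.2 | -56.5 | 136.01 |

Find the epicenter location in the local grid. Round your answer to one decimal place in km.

(-73.9, 56.9)

Circle about each station: (x + 44.4)² + (y − 28.3)² = 41.09²; (x − 33.6)² + (y + 32.0)² = 139.50²; (x − 1.2)² + (y + 56.5)² = 136.01².
Subtracting the K equation from the L and M equations removes the quadratic terms:
156.0 x − 120.6 y = -18391.15
91.2 x − 169.6 y = -16388.89
Solving the 2×2 system: x ≈ -73.9, y ≈ 56.9 km.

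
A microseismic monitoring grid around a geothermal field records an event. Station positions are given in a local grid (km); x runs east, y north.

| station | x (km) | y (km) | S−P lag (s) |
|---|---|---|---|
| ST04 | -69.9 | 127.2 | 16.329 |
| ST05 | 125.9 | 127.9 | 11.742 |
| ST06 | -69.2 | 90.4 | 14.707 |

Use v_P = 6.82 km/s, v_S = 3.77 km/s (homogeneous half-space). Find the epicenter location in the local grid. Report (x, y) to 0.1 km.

51.6 km east, 62.5 km north

Distance from S−P lag: d = Δt · v_P v_S / (v_P − v_S) = Δt · (6.82·3.77)/(6.82−3.77) ≈ 8.4300·Δt.
So d_ST04 = 137.65, d_ST05 = 98.98, d_ST06 = 123.98 km.
Circle about each station: (x + 69.9)² + (y − 127.2)² = 137.65²; (x − 125.9)² + (y − 127.9)² = 98.98²; (x + 69.2)² + (y − 90.4)² = 123.98².
Subtracting the ST04 equation from the ST05 and ST06 equations removes the quadratic terms:
391.6 x + 1.4 y = 20293.85
1.4 x − 73.6 y = -4528.57
Solving the 2×2 system: x ≈ 51.6, y ≈ 62.5 km.
Check against ST04 (with the unrounded x, y): √((x + 69.9)²+(y − 127.2)²) = 137.65 ≈ 137.65 km. ✓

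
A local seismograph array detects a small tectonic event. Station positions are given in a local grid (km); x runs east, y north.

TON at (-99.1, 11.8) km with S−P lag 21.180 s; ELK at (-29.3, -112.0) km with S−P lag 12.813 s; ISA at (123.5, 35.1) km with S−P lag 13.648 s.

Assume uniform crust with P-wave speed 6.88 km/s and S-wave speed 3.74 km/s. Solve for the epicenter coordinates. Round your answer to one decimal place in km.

x ≈ 60.2 km, y ≈ -57.1 km

Distance from S−P lag: d = Δt · v_P v_S / (v_P − v_S) = Δt · (6.88·3.74)/(6.88−3.74) ≈ 8.1946·Δt.
So d_TON = 173.56, d_ELK = 105.00, d_ISA = 111.84 km.
Circle about each station: (x + 99.1)² + (y − 11.8)² = 173.56²; (x + 29.3)² + (y + 112.0)² = 105.00²; (x − 123.5)² + (y − 35.1)² = 111.84².
Subtracting the TON equation from the ELK and ISA equations removes the quadratic terms:
139.6 x − 247.6 y = 22540.51
445.2 x + 46.6 y = 24139.10
Solving the 2×2 system: x ≈ 60.2, y ≈ -57.1 km.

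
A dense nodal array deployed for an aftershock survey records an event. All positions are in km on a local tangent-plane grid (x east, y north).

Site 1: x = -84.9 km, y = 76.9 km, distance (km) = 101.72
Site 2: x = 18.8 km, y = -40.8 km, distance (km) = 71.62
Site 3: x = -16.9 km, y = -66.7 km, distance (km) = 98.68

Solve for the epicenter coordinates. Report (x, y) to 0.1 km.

Circle about each station: (x + 84.9)² + (y − 76.9)² = 101.72²; (x − 18.8)² + (y + 40.8)² = 71.62²; (x + 16.9)² + (y + 66.7)² = 98.68².
Subtracting the Site 1 equation from the Site 2 and Site 3 equations removes the quadratic terms:
207.4 x − 235.4 y = -5886.01
136.0 x − 287.2 y = -7777.90
Solving the 2×2 system: x ≈ 5.1, y ≈ 29.5 km.

x ≈ 5.1 km, y ≈ 29.5 km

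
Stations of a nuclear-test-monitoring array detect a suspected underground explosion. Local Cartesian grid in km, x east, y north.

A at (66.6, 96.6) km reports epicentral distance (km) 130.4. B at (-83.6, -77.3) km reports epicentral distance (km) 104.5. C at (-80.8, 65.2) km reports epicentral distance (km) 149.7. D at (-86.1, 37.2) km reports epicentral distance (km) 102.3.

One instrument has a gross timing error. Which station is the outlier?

Solve using three stations at a time. Using A, B, D (subtract circle equations pairwise → linear system) gives (x, y) ≈ (1.2, -16.2).
Distances from that point to each station vs reported:
  A: calculated 130.4 vs reported 130.4 → residual 0.0 km
  B: calculated 104.5 vs reported 104.5 → residual 0.0 km
  C: calculated 115.5 vs reported 149.7 → residual 34.2 km
  D: calculated 102.3 vs reported 102.3 → residual 0.0 km
A, B, D are mutually consistent (residuals ≈ 0); C is off by 34.2 km.

C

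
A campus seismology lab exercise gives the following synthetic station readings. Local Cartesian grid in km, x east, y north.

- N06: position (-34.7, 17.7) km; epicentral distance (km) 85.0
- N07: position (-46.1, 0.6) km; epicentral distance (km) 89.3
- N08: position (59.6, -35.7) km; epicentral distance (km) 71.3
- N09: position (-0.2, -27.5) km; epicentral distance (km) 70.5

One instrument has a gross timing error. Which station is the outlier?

N06

Solve using three stations at a time. Using N07, N08, N09 (subtract circle equations pairwise → linear system) gives (x, y) ≈ (37.5, 32.2).
Distances from that point to each station vs reported:
  N06: calculated 73.6 vs reported 85.0 → residual 11.4 km
  N07: calculated 89.3 vs reported 89.3 → residual 0.0 km
  N08: calculated 71.4 vs reported 71.3 → residual 0.1 km
  N09: calculated 70.6 vs reported 70.5 → residual 0.1 km
N07, N08, N09 are mutually consistent (residuals ≈ 0); N06 is off by 11.4 km.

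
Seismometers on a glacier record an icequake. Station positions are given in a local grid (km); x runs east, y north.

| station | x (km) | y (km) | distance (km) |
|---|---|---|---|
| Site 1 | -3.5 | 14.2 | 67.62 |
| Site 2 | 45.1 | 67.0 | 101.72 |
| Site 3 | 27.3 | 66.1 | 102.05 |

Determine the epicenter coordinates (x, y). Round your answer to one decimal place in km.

x ≈ 43.2 km, y ≈ -34.7 km

Circle about each station: (x + 3.5)² + (y − 14.2)² = 67.62²; (x − 45.1)² + (y − 67.0)² = 101.72²; (x − 27.3)² + (y − 66.1)² = 102.05².
Subtracting the Site 1 equation from the Site 2 and Site 3 equations removes the quadratic terms:
97.2 x + 105.6 y = 534.63
61.6 x + 103.8 y = -941.13
Solving the 2×2 system: x ≈ 43.2, y ≈ -34.7 km.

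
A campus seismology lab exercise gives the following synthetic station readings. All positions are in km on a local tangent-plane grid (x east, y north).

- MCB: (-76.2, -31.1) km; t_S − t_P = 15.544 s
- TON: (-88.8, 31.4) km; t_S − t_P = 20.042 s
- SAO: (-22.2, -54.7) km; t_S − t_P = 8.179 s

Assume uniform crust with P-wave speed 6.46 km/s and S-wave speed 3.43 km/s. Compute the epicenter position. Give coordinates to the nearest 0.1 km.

Distance from S−P lag: d = Δt · v_P v_S / (v_P − v_S) = Δt · (6.46·3.43)/(6.46−3.43) ≈ 7.3128·Δt.
So d_MCB = 113.67, d_TON = 146.56, d_SAO = 59.81 km.
Circle about each station: (x + 76.2)² + (y + 31.1)² = 113.67²; (x + 88.8)² + (y − 31.4)² = 146.56²; (x + 22.2)² + (y + 54.7)² = 59.81².
Subtracting pairs of circle equations eliminates x²+y² and gives linear equations (the radical axes):
-25.2 x + 125.0 y = -6461.21
108.0 x − 47.2 y = 6054.91
Solving the 2×2 system: x ≈ 36.7, y ≈ -44.3 km.

36.7 km east, -44.3 km north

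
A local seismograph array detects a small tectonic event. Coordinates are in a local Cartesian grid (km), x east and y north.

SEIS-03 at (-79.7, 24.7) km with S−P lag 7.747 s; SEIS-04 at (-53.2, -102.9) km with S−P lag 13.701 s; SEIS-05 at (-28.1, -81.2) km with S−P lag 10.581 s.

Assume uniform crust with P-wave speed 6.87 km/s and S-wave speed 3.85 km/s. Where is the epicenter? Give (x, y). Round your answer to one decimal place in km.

(-13.4, 10.3)

Distance from S−P lag: d = Δt · v_P v_S / (v_P − v_S) = Δt · (6.87·3.85)/(6.87−3.85) ≈ 8.7581·Δt.
So d_SEIS-03 = 67.85, d_SEIS-04 = 119.99, d_SEIS-05 = 92.67 km.
Circle about each station: (x + 79.7)² + (y − 24.7)² = 67.85²; (x + 53.2)² + (y + 102.9)² = 119.99²; (x + 28.1)² + (y + 81.2)² = 92.67².
Subtracting pairs of circle equations eliminates x²+y² and gives linear equations (the radical axes):
53.0 x − 255.2 y = -3337.51
103.2 x − 211.8 y = -3563.24
Solving the 2×2 system: x ≈ -13.4, y ≈ 10.3 km.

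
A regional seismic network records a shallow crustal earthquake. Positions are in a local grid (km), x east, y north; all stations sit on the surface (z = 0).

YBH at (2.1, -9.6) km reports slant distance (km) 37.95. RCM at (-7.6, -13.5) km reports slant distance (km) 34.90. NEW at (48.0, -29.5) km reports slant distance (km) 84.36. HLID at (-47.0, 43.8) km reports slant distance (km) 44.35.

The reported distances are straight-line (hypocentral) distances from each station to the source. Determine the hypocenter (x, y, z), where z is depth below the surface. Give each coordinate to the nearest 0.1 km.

x ≈ -23.4 km, y ≈ 11.3 km, depth ≈ 18.8 km

Each station gives a sphere (x−x_i)² + (y−y_i)² + z² = d_i² (stations at z=0).
Subtracting the YBH sphere from RCM and NEW: z² cancels, leaving linear equations in x and y:
-19.4 x − 7.8 y = 365.63
91.8 x − 39.8 y = -2598.73
Solving: x ≈ -23.400, y ≈ 11.323 km (keep extra digits for the depth step; rounded: -23.4, 11.3).
Then from the YBH sphere: z² = 37.95² − (x − 2.1)² − (y + 9.6)² with x = -23.400, y = 11.323, so z ≈ 18.766 ≈ 18.8 km.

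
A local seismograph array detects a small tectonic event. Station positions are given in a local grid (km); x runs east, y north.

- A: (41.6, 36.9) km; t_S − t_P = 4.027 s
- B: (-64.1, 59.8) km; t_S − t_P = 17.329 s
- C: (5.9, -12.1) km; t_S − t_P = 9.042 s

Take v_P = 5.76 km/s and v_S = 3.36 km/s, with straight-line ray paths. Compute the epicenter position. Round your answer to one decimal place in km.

70.4 km east, 21.9 km north

Distance from S−P lag: d = Δt · v_P v_S / (v_P − v_S) = Δt · (5.76·3.36)/(5.76−3.36) ≈ 8.0640·Δt.
So d_A = 32.47, d_B = 139.74, d_C = 72.91 km.
Circle about each station: (x − 41.6)² + (y − 36.9)² = 32.47²; (x + 64.1)² + (y − 59.8)² = 139.74²; (x − 5.9)² + (y + 12.1)² = 72.91².
Subtracting the A equation from the B and C equations removes the quadratic terms:
-211.4 x + 45.8 y = -13880.29
-71.4 x − 98.0 y = -7172.52
Solving the 2×2 system: x ≈ 70.4, y ≈ 21.9 km.
Check against A (with the unrounded x, y): √((x − 41.6)²+(y − 36.9)²) = 32.48 ≈ 32.47 km. ✓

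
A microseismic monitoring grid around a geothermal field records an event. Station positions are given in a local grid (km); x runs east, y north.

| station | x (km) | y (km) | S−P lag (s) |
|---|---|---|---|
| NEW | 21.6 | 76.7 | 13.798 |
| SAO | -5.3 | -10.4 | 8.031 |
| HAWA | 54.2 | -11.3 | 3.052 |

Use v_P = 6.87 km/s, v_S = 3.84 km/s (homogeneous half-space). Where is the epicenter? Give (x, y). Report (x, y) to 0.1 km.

Distance from S−P lag: d = Δt · v_P v_S / (v_P − v_S) = Δt · (6.87·3.84)/(6.87−3.84) ≈ 8.7065·Δt.
So d_NEW = 120.13, d_SAO = 69.92, d_HAWA = 26.57 km.
Circle about each station: (x − 21.6)² + (y − 76.7)² = 120.13²; (x + 5.3)² + (y + 10.4)² = 69.92²; (x − 54.2)² + (y + 11.3)² = 26.57².
Subtracting the NEW equation from the SAO and HAWA equations removes the quadratic terms:
-53.8 x − 174.2 y = 3329.21
65.2 x − 176.0 y = 10441.13
Solving the 2×2 system: x ≈ 59.2, y ≈ -37.4 km.
Check against NEW (with the unrounded x, y): √((x − 21.6)²+(y − 76.7)²) = 120.13 ≈ 120.13 km. ✓

59.2 km east, -37.4 km north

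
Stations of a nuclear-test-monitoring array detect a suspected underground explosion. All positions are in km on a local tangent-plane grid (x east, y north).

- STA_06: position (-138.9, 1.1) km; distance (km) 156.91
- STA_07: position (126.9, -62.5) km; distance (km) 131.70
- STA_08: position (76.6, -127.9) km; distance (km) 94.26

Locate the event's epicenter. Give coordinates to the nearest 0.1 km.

Circle about each station: (x + 138.9)² + (y − 1.1)² = 156.91²; (x − 126.9)² + (y + 62.5)² = 131.70²; (x − 76.6)² + (y + 127.9)² = 94.26².
Subtracting the STA_06 equation from the STA_07 and STA_08 equations removes the quadratic terms:
531.6 x − 127.2 y = 7991.30
431.0 x − 258.0 y = 18667.35
Solving the 2×2 system: x ≈ -3.8, y ≈ -78.7 km.

-3.8 km east, -78.7 km north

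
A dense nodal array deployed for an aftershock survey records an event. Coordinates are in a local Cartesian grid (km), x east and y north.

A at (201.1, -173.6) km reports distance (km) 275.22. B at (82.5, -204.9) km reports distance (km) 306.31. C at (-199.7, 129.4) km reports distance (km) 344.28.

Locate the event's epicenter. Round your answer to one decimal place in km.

Circle about each station: (x − 201.1)² + (y + 173.6)² = 275.22²; (x − 82.5)² + (y + 204.9)² = 306.31²; (x + 199.7)² + (y − 129.4)² = 344.28².
Subtracting pairs of circle equations eliminates x²+y² and gives linear equations (the radical axes):
-237.2 x − 62.6 y = -39867.68
-801.6 x + 606.0 y = -56736.39
Solving the 2×2 system: x ≈ 142.9, y ≈ 95.4 km.

x ≈ 142.9 km, y ≈ 95.4 km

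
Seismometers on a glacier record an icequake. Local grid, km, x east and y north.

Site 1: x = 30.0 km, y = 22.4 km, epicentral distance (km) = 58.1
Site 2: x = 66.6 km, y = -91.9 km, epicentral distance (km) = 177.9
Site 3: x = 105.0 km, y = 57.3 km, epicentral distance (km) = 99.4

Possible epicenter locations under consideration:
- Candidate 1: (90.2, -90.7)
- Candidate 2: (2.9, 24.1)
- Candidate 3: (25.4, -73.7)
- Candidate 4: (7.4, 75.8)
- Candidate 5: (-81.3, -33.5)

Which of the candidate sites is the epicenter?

Candidate 4

For each candidate, compare |candidate − station| to the reported distance:
Candidate 1: residuals Site 1 70.0, Site 2 154.3, Site 3 49.3 → max 154.3 km
Candidate 2: residuals Site 1 30.9, Site 2 45.6, Site 3 8.0 → max 45.6 km
Candidate 3: residuals Site 1 38.1, Site 2 132.9, Site 3 53.9 → max 132.9 km
Candidate 4: residuals Site 1 0.1, Site 2 0.1, Site 3 0.1 → max 0.1 km
Candidate 5: residuals Site 1 66.4, Site 2 18.9, Site 3 107.8 → max 107.8 km
Only Candidate 4 has all residuals ≈ 0.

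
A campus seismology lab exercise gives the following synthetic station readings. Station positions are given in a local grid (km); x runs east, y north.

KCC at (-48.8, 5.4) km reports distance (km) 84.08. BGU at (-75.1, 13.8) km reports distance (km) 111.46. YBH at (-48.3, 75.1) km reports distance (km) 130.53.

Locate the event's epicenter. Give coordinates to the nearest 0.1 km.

(26.6, -31.8)

Circle about each station: (x + 48.8)² + (y − 5.4)² = 84.08²; (x + 75.1)² + (y − 13.8)² = 111.46²; (x + 48.3)² + (y − 75.1)² = 130.53².
Subtracting the KCC equation from the BGU and YBH equations removes the quadratic terms:
-52.6 x + 16.8 y = -1934.04
1.0 x + 139.4 y = -4406.33
Solving the 2×2 system: x ≈ 26.6, y ≈ -31.8 km.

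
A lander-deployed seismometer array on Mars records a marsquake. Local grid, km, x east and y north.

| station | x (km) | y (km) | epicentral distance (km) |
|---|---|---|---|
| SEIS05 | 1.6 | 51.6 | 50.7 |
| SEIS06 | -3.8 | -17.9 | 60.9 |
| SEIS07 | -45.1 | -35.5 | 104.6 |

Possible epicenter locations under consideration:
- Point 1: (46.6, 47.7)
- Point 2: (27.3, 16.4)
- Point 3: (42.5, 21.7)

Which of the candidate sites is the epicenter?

Point 3

For each candidate, compare |candidate − station| to the reported distance:
Point 1: residuals SEIS05 5.5, SEIS06 21.8, SEIS07 19.2 → max 21.8 km
Point 2: residuals SEIS05 7.1, SEIS06 14.6, SEIS07 15.5 → max 15.5 km
Point 3: residuals SEIS05 0.0, SEIS06 0.0, SEIS07 0.0 → max 0.0 km
Only Point 3 has all residuals ≈ 0.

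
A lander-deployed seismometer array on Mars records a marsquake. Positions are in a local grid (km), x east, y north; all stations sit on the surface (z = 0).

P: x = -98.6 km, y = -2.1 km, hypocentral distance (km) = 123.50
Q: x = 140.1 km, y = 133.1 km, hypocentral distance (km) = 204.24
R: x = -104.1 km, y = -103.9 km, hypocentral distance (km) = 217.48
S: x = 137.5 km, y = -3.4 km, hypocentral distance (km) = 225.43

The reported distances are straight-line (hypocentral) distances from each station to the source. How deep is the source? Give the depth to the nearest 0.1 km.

z ≈ 50.6 km

Each station gives a sphere (x−x_i)² + (y−y_i)² + z² = d_i² (stations at z=0).
Subtracting the P sphere from Q and R: z² cancels, leaving linear equations in x and y:
477.4 x + 270.4 y = 1155.52
-11.0 x − 203.6 y = -20139.65
Solving: x ≈ -55.299, y ≈ 101.905 km (keep extra digits for the depth step; rounded: -55.3, 101.9).
Then from the P sphere: z² = 123.50² − (x + 98.6)² − (y + 2.1)² with x = -55.299, y = 101.905, so z ≈ 50.599 ≈ 50.6 km.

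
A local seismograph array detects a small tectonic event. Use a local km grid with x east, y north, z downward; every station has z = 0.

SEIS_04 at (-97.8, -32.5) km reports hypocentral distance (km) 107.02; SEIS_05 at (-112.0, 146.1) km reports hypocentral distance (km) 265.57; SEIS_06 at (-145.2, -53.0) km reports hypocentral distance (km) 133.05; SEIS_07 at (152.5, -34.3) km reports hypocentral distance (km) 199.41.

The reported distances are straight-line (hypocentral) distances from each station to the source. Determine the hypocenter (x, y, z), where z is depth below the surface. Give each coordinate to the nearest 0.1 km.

Each station gives a sphere (x−x_i)² + (y−y_i)² + z² = d_i² (stations at z=0).
Subtracting the SEIS_04 sphere from SEIS_05 and SEIS_06: z² cancels, leaving linear equations in x and y:
-28.4 x + 357.2 y = -35806.02
-94.8 x − 41.0 y = 7021.93
Solving: x ≈ -29.697, y ≈ -102.602 km (keep extra digits for the depth step; rounded: -29.7, -102.6).
Then from the SEIS_04 sphere: z² = 107.02² − (x + 97.8)² − (y + 32.5)² with x = -29.697, y = -102.602, so z ≈ 43.600 ≈ 43.6 km.
Check against SEIS_07 (with the unrounded solution): distance 199.40 ≈ 199.41 km. ✓

(-29.7, -102.6, 43.6)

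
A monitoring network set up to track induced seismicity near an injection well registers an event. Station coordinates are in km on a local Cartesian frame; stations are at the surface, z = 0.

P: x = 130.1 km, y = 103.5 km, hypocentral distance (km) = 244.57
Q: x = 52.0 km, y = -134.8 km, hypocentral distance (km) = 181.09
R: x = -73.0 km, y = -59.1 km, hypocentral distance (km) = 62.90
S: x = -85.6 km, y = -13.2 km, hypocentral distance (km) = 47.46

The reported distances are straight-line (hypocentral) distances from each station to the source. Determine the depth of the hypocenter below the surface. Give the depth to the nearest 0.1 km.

depth ≈ 46.6 km

Each station gives a sphere (x−x_i)² + (y−y_i)² + z² = d_i² (stations at z=0).
Subtracting the P sphere from Q and R: z² cancels, leaving linear equations in x and y:
-156.2 x − 476.6 y = 20257.68
-406.2 x − 325.2 y = 37041.62
Solving: x ≈ -77.495, y ≈ -17.106 km (keep extra digits for the depth step; rounded: -77.5, -17.1).
Then from the P sphere: z² = 244.57² − (x − 130.1)² − (y − 103.5)² with x = -77.495, y = -17.106, so z ≈ 46.615 ≈ 46.6 km.
Check against S (with the unrounded solution): distance 47.47 ≈ 47.46 km. ✓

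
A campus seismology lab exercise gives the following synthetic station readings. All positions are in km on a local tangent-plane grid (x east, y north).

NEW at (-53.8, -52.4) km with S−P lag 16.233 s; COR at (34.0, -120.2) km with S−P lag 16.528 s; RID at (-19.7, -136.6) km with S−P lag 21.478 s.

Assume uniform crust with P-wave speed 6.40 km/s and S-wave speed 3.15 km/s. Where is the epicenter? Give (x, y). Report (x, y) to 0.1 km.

Distance from S−P lag: d = Δt · v_P v_S / (v_P − v_S) = Δt · (6.40·3.15)/(6.40−3.15) ≈ 6.2031·Δt.
So d_NEW = 100.69, d_COR = 102.52, d_RID = 133.23 km.
Circle about each station: (x + 53.8)² + (y + 52.4)² = 100.69²; (x − 34.0)² + (y + 120.2)² = 102.52²; (x + 19.7)² + (y + 136.6)² = 133.23².
Subtracting pairs of circle equations eliminates x²+y² and gives linear equations (the radical axes):
175.6 x − 135.6 y = 9591.97
68.2 x − 168.4 y = 5795.69
Solving the 2×2 system: x ≈ 40.8, y ≈ -17.9 km.
Check against NEW (with the unrounded x, y): √((x + 53.8)²+(y + 52.4)²) = 100.71 ≈ 100.69 km. ✓

40.8 km east, -17.9 km north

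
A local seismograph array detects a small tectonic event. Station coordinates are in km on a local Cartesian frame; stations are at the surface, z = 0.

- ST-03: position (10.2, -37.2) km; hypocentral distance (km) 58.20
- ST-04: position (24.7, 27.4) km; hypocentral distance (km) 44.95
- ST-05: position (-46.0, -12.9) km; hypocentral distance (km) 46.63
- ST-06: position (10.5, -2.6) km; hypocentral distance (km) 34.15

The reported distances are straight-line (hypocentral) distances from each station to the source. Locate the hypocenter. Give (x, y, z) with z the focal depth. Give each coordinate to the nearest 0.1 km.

Each station gives a sphere (x−x_i)² + (y−y_i)² + z² = d_i² (stations at z=0).
Subtracting the ST-03 sphere from ST-04 and ST-05: z² cancels, leaving linear equations in x and y:
29.0 x + 129.2 y = 1239.71
-112.4 x + 48.6 y = 2007.41
Solving: x ≈ -12.498, y ≈ 12.400 km (keep extra digits for the depth step; rounded: -12.5, 12.4).
Then from the ST-03 sphere: z² = 58.20² − (x − 10.2)² − (y + 37.2)² with x = -12.498, y = 12.400, so z ≈ 20.295 ≈ 20.3 km.
Check against ST-06 (with the unrounded solution): distance 34.14 ≈ 34.15 km. ✓

x ≈ -12.5 km, y ≈ 12.4 km, depth ≈ 20.3 km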